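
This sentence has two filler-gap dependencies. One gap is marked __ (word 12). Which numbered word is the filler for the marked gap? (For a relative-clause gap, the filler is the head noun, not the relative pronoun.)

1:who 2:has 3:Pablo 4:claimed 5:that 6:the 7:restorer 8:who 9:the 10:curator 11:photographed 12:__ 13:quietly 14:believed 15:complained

The marked gap is inside the relative clause, the direct object of "photographed".
Its filler is the head noun "restorer" (via "who"), at word 7.
(The other dependency links word 1 to a gap after word 14.)

7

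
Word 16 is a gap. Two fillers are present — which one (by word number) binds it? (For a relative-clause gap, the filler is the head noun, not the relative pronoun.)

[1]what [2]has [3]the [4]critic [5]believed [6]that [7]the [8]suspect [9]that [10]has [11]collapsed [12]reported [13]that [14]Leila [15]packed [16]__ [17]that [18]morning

1

The marked gap is the direct object of "packed".
Its filler is the fronted wh-phrase "what", at word 1.
(The other dependency links word 8 to a gap after word 9.)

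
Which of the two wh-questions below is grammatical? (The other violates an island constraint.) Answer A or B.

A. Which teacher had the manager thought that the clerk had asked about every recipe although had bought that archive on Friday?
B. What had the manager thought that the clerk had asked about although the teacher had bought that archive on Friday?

B

In A, the wh-phrase is extracted from inside an adjunct island (introduced by "although"), which blocks movement.
In B, the extraction path crosses only that-complement boundaries, which are transparent.
So B is grammatical.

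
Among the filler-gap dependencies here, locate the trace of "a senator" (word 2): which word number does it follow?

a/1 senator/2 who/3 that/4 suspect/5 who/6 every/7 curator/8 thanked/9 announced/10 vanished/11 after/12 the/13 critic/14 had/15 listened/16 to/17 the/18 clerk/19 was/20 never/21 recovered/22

10

The displaced element is "a senator" (word 2).
It is linked across 1 clause boundary (Ø).
It functions as the subject of "vanished", so the gap sits immediately after word 10 ("announced").
Base order: That suspect who every curator thanked announced that a senator vanished after the critic had listened to the clerk.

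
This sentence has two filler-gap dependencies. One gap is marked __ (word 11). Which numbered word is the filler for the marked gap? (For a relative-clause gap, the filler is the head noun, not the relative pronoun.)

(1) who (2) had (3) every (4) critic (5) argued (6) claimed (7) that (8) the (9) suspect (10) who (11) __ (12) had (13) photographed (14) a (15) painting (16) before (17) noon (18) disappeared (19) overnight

The marked gap is inside the relative clause, the subject of "photographed".
Its filler is the head noun "suspect" (via "who"), at word 9.
(The other dependency links word 1 to a gap after word 5.)

9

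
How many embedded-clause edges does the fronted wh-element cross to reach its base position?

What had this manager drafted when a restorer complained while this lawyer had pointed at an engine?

"what" originates inside the matrix clause — no clause boundary is crossed.

0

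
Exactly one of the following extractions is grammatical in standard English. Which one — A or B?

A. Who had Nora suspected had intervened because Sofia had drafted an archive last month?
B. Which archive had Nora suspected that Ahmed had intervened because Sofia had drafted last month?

In B, the wh-phrase is extracted from inside an adjunct island (introduced by "because"), which blocks movement.
In A, the extraction path crosses only that-complement boundaries, which are transparent.
So A is grammatical.

A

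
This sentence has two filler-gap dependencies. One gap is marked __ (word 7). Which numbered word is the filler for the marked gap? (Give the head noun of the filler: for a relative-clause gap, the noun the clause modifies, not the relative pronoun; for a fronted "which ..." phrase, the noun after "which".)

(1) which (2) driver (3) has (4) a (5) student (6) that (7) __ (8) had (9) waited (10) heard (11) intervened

5

The marked gap is inside the relative clause, the subject of "waited".
Its filler is the head noun "student" (via "that"), at word 5.
(The other dependency links word 2 to a gap after word 10.)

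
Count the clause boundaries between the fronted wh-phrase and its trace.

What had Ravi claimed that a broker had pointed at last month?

"what" is extracted from the PP object of "pointed".
Boundaries crossed, outermost first: [that] — 1 in total.

1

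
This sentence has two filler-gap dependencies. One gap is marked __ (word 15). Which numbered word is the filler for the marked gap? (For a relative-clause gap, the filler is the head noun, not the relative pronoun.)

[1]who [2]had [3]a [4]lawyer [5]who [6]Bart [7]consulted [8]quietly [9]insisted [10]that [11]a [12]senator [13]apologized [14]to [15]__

1

The marked gap is the object of the preposition "to" of "apologized".
Its filler is the fronted wh-phrase "who", at word 1.
(The other dependency links word 4 to a gap after word 7.)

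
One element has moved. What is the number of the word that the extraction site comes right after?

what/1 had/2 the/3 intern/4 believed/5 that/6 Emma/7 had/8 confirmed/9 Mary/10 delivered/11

11

The displaced element is "what" (word 1).
It is linked across 2 clause boundaries (that → Ø).
It functions as the direct object of "delivered", so the gap sits immediately after word 11 ("delivered").
Base order: The intern had believed that Emma had confirmed Mary delivered what.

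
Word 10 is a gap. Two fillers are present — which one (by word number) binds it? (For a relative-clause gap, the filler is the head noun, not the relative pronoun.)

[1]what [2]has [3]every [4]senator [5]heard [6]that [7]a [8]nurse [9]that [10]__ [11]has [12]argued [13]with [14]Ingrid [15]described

8

The marked gap is inside the relative clause, the subject of "argued".
Its filler is the head noun "nurse" (via "that"), at word 8.
(The other dependency links word 1 to a gap after word 15.)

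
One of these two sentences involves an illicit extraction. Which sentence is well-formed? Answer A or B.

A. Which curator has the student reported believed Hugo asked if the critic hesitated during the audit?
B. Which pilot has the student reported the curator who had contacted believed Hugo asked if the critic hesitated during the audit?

In B, the wh-phrase is extracted from inside a complex-NP island (relative clause) (introduced by "who"), which blocks movement.
In A, the extraction path crosses only that-complement boundaries, which are transparent.
So A is grammatical.

A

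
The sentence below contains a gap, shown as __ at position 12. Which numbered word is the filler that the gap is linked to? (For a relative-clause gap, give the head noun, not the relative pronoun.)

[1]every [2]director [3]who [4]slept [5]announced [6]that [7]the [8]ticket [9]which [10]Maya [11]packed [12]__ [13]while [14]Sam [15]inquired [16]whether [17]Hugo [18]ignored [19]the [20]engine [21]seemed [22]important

8

The gap at 12 is the object of "packed", inside a relative clause.
The relative pronoun is "which" (word 9); it is bound by the head noun immediately before it.
Its filler is the head noun "ticket", at word 8.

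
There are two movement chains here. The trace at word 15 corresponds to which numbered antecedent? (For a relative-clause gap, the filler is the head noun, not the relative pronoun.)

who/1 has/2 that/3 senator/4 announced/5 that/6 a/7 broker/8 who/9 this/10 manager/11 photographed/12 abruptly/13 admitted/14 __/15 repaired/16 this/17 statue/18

1

The marked gap is the subject of "repaired".
Its filler is the fronted wh-phrase "who", at word 1.
(The other dependency links word 8 to a gap after word 12.)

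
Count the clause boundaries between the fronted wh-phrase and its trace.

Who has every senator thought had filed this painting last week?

"who" is extracted from the subject of "filed".
Boundaries crossed, outermost first: [Ø] — 1 in total.

1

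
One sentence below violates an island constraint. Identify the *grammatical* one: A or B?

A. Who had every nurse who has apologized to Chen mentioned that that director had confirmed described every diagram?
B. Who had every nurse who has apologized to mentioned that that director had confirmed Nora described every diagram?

A

In B, the wh-phrase is extracted from inside a complex-NP island (relative clause) (introduced by "who"), which blocks movement.
In A, the extraction path crosses only that-complement boundaries, which are transparent.
So A is grammatical.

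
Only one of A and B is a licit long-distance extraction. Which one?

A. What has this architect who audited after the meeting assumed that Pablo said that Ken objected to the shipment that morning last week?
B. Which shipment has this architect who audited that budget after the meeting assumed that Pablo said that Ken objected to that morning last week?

B

In A, the wh-phrase is extracted from inside a complex-NP island (relative clause) (introduced by "who"), which blocks movement.
In B, the extraction path crosses only that-complement boundaries, which are transparent.
So B is grammatical.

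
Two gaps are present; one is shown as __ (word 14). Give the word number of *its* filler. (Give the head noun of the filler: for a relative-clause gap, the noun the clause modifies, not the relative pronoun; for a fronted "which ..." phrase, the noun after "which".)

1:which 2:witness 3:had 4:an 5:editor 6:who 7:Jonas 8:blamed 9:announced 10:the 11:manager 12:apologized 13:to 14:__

2

The marked gap is the object of the preposition "to" of "apologized".
Its filler is the fronted wh-phrase "which witness", at word 2.
(The other dependency links word 5 to a gap after word 8.)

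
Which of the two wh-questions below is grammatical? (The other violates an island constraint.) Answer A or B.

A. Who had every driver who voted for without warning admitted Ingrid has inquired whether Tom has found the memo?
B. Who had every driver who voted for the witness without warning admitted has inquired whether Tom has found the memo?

In A, the wh-phrase is extracted from inside a complex-NP island (relative clause) (introduced by "who"), which blocks movement.
In B, the extraction path crosses only that-complement boundaries, which are transparent.
So B is grammatical.

B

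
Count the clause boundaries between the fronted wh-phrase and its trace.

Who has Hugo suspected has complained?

"who" is extracted from the subject of "complained".
Boundaries crossed, outermost first: [Ø] — 1 in total.

1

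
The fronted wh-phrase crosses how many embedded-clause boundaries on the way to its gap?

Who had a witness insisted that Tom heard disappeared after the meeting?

"who" is extracted from the subject of "disappeared".
Boundaries crossed, outermost first: [that], [Ø] — 2 in total.

2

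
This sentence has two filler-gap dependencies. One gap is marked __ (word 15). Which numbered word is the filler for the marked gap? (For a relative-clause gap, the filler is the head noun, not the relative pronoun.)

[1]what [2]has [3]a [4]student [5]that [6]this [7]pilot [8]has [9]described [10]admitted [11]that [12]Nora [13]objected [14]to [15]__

The marked gap is the object of the preposition "to" of "objected".
Its filler is the fronted wh-phrase "what", at word 1.
(The other dependency links word 4 to a gap after word 9.)

1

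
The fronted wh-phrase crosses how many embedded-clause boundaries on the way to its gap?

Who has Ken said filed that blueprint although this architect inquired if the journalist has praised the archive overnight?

"who" is extracted from the subject of "filed".
Boundaries crossed, outermost first: [Ø] — 1 in total.

1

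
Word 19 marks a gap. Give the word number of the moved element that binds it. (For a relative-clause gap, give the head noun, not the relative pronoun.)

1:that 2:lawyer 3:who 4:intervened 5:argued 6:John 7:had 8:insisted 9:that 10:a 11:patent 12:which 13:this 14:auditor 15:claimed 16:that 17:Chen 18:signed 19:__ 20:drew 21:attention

The gap at 19 is the object of "signed", inside a relative clause.
The relative pronoun is "which" (word 12); it is bound by the head noun immediately before it.
Its filler is the head noun "patent", at word 11.

11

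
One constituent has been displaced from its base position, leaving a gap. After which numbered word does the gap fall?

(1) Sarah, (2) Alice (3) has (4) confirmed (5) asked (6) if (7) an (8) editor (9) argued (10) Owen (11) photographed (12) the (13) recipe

4

The displaced element is "Sarah" (word 1).
It is linked across 1 clause boundary (Ø).
It functions as the subject of "asked", so the gap sits immediately after word 4 ("confirmed").
Base order: Alice has confirmed that Sarah asked if an editor argued Owen photographed the recipe.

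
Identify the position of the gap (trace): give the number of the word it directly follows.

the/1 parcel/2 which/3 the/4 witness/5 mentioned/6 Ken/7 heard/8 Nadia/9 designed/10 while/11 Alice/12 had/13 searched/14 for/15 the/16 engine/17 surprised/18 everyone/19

10

The displaced element is "the parcel" (word 2).
It is linked across 2 clause boundaries (Ø → Ø).
It functions as the direct object of "designed", so the gap sits immediately after word 10 ("designed").
Base order: The witness mentioned Ken heard Nadia designed the parcel while Alice had searched for the engine.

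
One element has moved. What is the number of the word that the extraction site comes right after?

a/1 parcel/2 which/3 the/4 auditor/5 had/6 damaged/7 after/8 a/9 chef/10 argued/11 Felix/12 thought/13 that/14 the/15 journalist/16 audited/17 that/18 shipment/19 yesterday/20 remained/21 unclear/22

7

The displaced element is "a parcel" (word 2).
It functions as the direct object of "damaged", so the gap sits immediately after word 7 ("damaged").
Base order: The auditor had damaged a parcel after a chef argued Felix thought that the journalist audited that shipment yesterday.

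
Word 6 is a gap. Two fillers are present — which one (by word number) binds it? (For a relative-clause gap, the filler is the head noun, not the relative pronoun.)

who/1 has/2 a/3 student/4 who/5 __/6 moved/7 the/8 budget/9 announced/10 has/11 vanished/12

The marked gap is inside the relative clause, the subject of "moved".
Its filler is the head noun "student" (via "who"), at word 4.
(The other dependency links word 1 to a gap after word 10.)

4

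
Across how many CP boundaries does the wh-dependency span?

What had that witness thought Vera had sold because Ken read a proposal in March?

1

"what" is extracted from the object of "sold".
Boundaries crossed, outermost first: [Ø] — 1 in total.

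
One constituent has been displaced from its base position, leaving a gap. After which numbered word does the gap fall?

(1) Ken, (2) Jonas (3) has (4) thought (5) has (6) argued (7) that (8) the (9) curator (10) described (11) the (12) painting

4

The displaced element is "Ken" (word 1).
It is linked across 1 clause boundary (Ø).
It functions as the subject of "argued", so the gap sits immediately after word 4 ("thought").
Base order: Jonas has thought that Ken has argued that the curator described the painting.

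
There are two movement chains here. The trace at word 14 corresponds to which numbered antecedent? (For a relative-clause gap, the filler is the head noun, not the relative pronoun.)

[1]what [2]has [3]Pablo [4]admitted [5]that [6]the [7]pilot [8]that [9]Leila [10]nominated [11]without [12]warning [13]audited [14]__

The marked gap is the direct object of "audited".
Its filler is the fronted wh-phrase "what", at word 1.
(The other dependency links word 7 to a gap after word 10.)

1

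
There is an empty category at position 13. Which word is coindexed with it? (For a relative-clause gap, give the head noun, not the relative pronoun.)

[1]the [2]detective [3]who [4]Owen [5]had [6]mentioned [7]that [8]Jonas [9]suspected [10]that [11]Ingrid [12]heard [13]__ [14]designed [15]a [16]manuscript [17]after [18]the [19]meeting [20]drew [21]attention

The gap at 13 is the subject of "designed", inside a relative clause.
The relative pronoun is "who" (word 3); it is bound by the head noun immediately before it.
Its filler is the head noun "detective", at word 2.

2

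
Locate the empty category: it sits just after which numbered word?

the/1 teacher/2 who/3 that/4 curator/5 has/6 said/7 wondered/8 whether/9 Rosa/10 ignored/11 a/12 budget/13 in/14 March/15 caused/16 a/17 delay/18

7

The displaced element is "the teacher" (word 2).
It is linked across 1 clause boundary (Ø).
It functions as the subject of "wondered", so the gap sits immediately after word 7 ("said").
Base order: That curator has said the teacher wondered whether Rosa ignored a budget in March.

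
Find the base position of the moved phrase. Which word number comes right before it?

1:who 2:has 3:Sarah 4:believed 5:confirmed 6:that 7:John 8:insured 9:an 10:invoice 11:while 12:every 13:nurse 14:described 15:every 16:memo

4

The displaced element is "who" (word 1).
It is linked across 1 clause boundary (Ø).
It functions as the subject of "confirmed", so the gap sits immediately after word 4 ("believed").
Base order: Sarah has believed that who confirmed that John insured an invoice while every nurse described every memo.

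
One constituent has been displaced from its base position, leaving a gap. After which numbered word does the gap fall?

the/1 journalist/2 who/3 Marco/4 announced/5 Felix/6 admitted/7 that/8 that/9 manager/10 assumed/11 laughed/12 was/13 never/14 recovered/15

The displaced element is "the journalist" (word 2).
It is linked across 3 clause boundaries (Ø → that → Ø).
It functions as the subject of "laughed", so the gap sits immediately after word 11 ("assumed").
Base order: Marco announced Felix admitted that that manager assumed the journalist laughed.

11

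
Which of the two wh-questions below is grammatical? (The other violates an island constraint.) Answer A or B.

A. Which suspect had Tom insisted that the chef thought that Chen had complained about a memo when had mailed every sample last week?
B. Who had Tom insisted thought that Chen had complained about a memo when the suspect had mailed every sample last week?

B

In A, the wh-phrase is extracted from inside an adjunct island (introduced by "when"), which blocks movement.
In B, the extraction path crosses only that-complement boundaries, which are transparent.
So B is grammatical.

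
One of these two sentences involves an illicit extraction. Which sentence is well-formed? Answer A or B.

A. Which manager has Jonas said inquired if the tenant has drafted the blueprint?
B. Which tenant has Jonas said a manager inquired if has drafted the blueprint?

In B, the wh-phrase is extracted from inside a wh-island (introduced by "if"), which blocks movement.
In A, the extraction path crosses only that-complement boundaries, which are transparent.
So A is grammatical.

A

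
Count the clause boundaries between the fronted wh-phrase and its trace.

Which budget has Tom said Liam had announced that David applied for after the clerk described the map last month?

"which budget" is extracted from the PP object of "applied".
Boundaries crossed, outermost first: [Ø], [that] — 2 in total.

2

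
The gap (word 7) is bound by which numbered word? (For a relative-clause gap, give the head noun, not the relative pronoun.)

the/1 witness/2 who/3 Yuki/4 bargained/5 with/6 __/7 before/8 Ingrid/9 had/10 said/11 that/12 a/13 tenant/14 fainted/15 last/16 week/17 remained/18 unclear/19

The gap at 7 is the prepositional object of "bargained", inside a relative clause.
The relative pronoun is "who" (word 3); it is bound by the head noun immediately before it.
Its filler is the head noun "witness", at word 2.

2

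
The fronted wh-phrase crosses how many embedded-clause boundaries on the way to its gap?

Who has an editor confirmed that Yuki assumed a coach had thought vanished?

3

"who" is extracted from the subject of "vanished".
Boundaries crossed, outermost first: [that], [Ø], [Ø] — 3 in total.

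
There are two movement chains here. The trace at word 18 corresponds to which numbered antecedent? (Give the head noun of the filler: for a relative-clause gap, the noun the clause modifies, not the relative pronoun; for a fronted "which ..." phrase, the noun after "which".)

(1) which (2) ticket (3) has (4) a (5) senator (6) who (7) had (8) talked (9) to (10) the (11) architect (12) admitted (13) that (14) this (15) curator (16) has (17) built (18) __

2

The marked gap is the direct object of "built".
Its filler is the fronted wh-phrase "which ticket", at word 2.
(The other dependency links word 5 to a gap after word 6.)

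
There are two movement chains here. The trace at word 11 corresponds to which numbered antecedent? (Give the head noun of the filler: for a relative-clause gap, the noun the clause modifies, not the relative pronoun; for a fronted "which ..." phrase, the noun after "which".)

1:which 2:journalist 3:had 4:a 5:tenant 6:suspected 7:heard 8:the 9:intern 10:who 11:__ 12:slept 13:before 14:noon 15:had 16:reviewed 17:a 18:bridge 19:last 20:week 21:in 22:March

9

The marked gap is inside the relative clause, the subject of "slept".
Its filler is the head noun "intern" (via "who"), at word 9.
(The other dependency links word 2 to a gap after word 6.)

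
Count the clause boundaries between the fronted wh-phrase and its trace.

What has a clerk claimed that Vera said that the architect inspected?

"what" is extracted from the object of "inspected".
Boundaries crossed, outermost first: [that], [that] — 2 in total.

2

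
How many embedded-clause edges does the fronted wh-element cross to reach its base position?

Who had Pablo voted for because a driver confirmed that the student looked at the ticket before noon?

0

"who" originates inside the matrix clause — no clause boundary is crossed.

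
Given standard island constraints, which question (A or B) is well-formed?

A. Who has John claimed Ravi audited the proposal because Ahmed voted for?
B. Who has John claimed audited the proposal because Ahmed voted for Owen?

B

In A, the wh-phrase is extracted from inside an adjunct island (introduced by "because"), which blocks movement.
In B, the extraction path crosses only that-complement boundaries, which are transparent.
So B is grammatical.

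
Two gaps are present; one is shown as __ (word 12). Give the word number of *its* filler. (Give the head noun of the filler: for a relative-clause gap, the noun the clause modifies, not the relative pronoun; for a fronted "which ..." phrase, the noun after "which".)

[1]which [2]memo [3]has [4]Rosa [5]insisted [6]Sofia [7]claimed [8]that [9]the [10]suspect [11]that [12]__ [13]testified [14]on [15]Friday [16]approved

10

The marked gap is inside the relative clause, the subject of "testified".
Its filler is the head noun "suspect" (via "that"), at word 10.
(The other dependency links word 2 to a gap after word 16.)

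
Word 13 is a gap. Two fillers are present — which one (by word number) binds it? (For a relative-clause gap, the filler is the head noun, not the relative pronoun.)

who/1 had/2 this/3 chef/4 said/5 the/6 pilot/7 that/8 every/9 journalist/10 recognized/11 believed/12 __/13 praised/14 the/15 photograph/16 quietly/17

1

The marked gap is the subject of "praised".
Its filler is the fronted wh-phrase "who", at word 1.
(The other dependency links word 7 to a gap after word 11.)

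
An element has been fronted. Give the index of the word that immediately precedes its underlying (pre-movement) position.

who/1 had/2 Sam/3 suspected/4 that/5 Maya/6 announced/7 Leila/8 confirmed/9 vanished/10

The displaced element is "who" (word 1).
It is linked across 3 clause boundaries (that → Ø → Ø).
It functions as the subject of "vanished", so the gap sits immediately after word 9 ("confirmed").
Base order: Sam had suspected that Maya announced Leila confirmed that who vanished.

9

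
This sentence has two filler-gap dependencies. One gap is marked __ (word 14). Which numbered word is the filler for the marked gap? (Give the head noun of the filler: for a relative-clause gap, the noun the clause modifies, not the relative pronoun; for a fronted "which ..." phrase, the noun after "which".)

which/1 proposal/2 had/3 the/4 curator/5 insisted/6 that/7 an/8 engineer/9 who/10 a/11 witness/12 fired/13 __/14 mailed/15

The marked gap is inside the relative clause, the direct object of "fired".
Its filler is the head noun "engineer" (via "who"), at word 9.
(The other dependency links word 2 to a gap after word 15.)

9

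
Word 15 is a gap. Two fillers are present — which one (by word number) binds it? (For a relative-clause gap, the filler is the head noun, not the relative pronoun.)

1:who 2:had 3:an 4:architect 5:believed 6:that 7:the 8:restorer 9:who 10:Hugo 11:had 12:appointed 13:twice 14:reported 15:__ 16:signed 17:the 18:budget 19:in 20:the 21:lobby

The marked gap is the subject of "signed".
Its filler is the fronted wh-phrase "who", at word 1.
(The other dependency links word 8 to a gap after word 12.)

1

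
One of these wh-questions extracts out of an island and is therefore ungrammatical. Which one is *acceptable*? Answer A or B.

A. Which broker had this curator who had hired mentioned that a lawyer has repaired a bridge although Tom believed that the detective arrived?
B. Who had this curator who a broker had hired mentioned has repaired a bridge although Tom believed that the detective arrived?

B

In A, the wh-phrase is extracted from inside a complex-NP island (relative clause) (introduced by "who"), which blocks movement.
In B, the extraction path crosses only that-complement boundaries, which are transparent.
So B is grammatical.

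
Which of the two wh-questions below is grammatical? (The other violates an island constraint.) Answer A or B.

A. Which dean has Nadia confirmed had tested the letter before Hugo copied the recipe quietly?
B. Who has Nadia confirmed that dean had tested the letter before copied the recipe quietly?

A

In B, the wh-phrase is extracted from inside an adjunct island (introduced by "before"), which blocks movement.
In A, the extraction path crosses only that-complement boundaries, which are transparent.
So A is grammatical.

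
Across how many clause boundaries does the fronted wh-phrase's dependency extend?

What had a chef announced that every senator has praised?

"what" is extracted from the object of "praised".
Boundaries crossed, outermost first: [that] — 1 in total.

1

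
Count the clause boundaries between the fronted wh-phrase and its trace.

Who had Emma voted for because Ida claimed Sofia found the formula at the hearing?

"who" originates inside the matrix clause — no clause boundary is crossed.

0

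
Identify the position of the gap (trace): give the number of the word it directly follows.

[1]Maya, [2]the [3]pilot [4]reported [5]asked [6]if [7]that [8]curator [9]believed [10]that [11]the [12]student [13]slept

The displaced element is "Maya" (word 1).
It is linked across 1 clause boundary (Ø).
It functions as the subject of "asked", so the gap sits immediately after word 4 ("reported").
Base order: The pilot reported that Maya asked if that curator believed that the student slept.

4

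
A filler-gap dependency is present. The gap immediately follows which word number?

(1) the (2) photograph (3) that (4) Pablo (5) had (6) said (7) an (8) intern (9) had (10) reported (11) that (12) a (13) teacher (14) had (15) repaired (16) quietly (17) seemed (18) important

15

The displaced element is "the photograph" (word 2).
It is linked across 2 clause boundaries (Ø → that).
It functions as the direct object of "repaired", so the gap sits immediately after word 15 ("repaired").
Base order: Pablo had said an intern had reported that a teacher had repaired the photograph quietly.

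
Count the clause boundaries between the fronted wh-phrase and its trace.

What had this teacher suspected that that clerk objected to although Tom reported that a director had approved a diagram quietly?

1

"what" is extracted from the PP object of "objected".
Boundaries crossed, outermost first: [that] — 1 in total.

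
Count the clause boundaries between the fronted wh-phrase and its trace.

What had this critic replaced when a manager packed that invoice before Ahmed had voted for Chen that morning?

"what" originates inside the matrix clause — no clause boundary is crossed.

0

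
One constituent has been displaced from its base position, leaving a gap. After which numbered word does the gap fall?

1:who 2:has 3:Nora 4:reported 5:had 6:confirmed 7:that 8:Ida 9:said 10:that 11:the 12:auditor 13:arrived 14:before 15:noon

4

The displaced element is "who" (word 1).
It is linked across 1 clause boundary (Ø).
It functions as the subject of "confirmed", so the gap sits immediately after word 4 ("reported").
Base order: Nora has reported that who had confirmed that Ida said that the auditor arrived before noon.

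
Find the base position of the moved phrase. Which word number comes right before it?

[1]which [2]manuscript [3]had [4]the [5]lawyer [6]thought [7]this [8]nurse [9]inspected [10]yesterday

9

The displaced element is "which manuscript" (word 2).
It is linked across 1 clause boundary (Ø).
It functions as the direct object of "inspected", so the gap sits immediately after word 9 ("inspected").
Base order: The lawyer had thought this nurse inspected which manuscript yesterday.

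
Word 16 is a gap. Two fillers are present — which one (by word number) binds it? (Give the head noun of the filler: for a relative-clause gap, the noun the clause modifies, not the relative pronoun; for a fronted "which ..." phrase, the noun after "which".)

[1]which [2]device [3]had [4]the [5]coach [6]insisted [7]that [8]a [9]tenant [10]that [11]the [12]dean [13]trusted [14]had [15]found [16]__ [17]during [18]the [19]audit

The marked gap is the direct object of "found".
Its filler is the fronted wh-phrase "which device", at word 2.
(The other dependency links word 9 to a gap after word 13.)

2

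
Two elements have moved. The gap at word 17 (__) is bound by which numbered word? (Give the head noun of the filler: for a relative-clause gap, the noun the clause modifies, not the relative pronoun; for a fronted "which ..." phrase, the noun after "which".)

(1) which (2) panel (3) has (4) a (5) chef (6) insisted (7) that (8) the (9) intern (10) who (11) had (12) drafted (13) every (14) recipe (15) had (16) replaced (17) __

2

The marked gap is the direct object of "replaced".
Its filler is the fronted wh-phrase "which panel", at word 2.
(The other dependency links word 9 to a gap after word 10.)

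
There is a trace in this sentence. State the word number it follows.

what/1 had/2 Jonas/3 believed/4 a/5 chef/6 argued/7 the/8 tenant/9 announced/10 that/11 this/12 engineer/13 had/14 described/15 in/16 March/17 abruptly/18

15

The displaced element is "what" (word 1).
It is linked across 3 clause boundaries (Ø → Ø → that).
It functions as the direct object of "described", so the gap sits immediately after word 15 ("described").
Base order: Jonas had believed a chef argued the tenant announced that this engineer had described what in March abruptly.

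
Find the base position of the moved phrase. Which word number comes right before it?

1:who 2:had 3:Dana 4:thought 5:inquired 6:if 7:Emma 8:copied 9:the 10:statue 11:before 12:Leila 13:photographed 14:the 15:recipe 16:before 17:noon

4

The displaced element is "who" (word 1).
It is linked across 1 clause boundary (Ø).
It functions as the subject of "inquired", so the gap sits immediately after word 4 ("thought").
Base order: Dana had thought that who inquired if Emma copied the statue before Leila photographed the recipe before noon.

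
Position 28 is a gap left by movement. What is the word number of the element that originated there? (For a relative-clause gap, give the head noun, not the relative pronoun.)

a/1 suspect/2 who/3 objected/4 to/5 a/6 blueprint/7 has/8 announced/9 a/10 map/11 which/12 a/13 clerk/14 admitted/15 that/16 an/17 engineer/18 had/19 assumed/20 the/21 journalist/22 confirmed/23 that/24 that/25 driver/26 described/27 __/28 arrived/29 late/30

11

The gap at 28 is the object of "described", inside a relative clause.
The relative pronoun is "which" (word 12); it is bound by the head noun immediately before it.
Its filler is the head noun "map", at word 11.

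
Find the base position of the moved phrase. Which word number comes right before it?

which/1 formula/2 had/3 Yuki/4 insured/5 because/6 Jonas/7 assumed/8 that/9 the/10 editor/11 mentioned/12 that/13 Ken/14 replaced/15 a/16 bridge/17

5

The displaced element is "which formula" (word 2).
It functions as the direct object of "insured", so the gap sits immediately after word 5 ("insured").
Base order: Yuki had insured which formula because Jonas assumed that the editor mentioned that Ken replaced a bridge.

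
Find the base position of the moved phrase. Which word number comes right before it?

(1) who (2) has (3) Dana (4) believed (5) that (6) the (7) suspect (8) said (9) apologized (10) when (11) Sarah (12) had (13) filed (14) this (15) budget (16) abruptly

The displaced element is "who" (word 1).
It is linked across 2 clause boundaries (that → Ø).
It functions as the subject of "apologized", so the gap sits immediately after word 8 ("said").
Base order: Dana has believed that the suspect said that who apologized when Sarah had filed this budget abruptly.

8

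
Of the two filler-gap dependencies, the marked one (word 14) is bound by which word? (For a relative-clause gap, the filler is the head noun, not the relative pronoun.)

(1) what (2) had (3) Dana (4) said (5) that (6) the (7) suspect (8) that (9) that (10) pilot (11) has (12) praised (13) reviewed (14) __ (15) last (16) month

The marked gap is the direct object of "reviewed".
Its filler is the fronted wh-phrase "what", at word 1.
(The other dependency links word 7 to a gap after word 12.)

1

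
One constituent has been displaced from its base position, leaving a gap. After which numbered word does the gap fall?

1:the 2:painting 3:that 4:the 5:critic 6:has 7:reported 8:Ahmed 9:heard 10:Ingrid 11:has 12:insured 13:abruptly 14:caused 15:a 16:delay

12

The displaced element is "the painting" (word 2).
It is linked across 2 clause boundaries (Ø → Ø).
It functions as the direct object of "insured", so the gap sits immediately after word 12 ("insured").
Base order: The critic has reported Ahmed heard Ingrid has insured the painting abruptly.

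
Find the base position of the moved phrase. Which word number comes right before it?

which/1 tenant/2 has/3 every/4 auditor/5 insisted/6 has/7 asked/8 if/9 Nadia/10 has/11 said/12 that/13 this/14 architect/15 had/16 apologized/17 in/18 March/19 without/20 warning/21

The displaced element is "which tenant" (word 2).
It is linked across 1 clause boundary (Ø).
It functions as the subject of "asked", so the gap sits immediately after word 6 ("insisted").
Base order: Every auditor has insisted which tenant has asked if Nadia has said that this architect had apologized in March without warning.

6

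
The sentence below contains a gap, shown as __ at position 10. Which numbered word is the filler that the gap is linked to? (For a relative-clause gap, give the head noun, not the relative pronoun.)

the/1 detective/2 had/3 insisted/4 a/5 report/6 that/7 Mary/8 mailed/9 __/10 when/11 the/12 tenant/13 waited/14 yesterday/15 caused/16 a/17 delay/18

6

The gap at 10 is the object of "mailed", inside a relative clause.
The relative pronoun is "that" (word 7); it is bound by the head noun immediately before it.
Its filler is the head noun "report", at word 6.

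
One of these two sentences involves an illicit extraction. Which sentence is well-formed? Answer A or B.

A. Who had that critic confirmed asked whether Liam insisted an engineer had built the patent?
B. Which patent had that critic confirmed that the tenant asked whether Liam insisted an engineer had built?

In B, the wh-phrase is extracted from inside a wh-island (introduced by "whether"), which blocks movement.
In A, the extraction path crosses only that-complement boundaries, which are transparent.
So A is grammatical.

A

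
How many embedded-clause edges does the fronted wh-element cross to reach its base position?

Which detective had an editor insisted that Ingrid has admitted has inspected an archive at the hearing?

"which detective" is extracted from the subject of "inspected".
Boundaries crossed, outermost first: [that], [Ø] — 2 in total.

2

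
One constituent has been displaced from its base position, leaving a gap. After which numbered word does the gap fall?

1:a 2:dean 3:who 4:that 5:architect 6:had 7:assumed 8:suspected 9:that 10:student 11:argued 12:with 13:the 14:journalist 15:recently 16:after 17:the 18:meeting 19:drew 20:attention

7

The displaced element is "a dean" (word 2).
It is linked across 1 clause boundary (Ø).
It functions as the subject of "suspected", so the gap sits immediately after word 7 ("assumed").
Base order: That architect had assumed that a dean suspected that student argued with the journalist recently after the meeting.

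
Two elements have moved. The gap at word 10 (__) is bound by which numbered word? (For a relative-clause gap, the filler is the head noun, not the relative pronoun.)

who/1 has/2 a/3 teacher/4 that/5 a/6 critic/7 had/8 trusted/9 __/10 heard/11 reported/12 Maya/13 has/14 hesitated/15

4

The marked gap is inside the relative clause, the direct object of "trusted".
Its filler is the head noun "teacher" (via "that"), at word 4.
(The other dependency links word 1 to a gap after word 11.)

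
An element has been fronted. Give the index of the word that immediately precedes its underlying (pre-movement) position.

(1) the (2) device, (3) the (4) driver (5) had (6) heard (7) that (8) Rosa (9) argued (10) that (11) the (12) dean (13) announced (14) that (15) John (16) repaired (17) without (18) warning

16

The displaced element is "the device" (word 2).
It is linked across 3 clause boundaries (that → that → that).
It functions as the direct object of "repaired", so the gap sits immediately after word 16 ("repaired").
Base order: The driver had heard that Rosa argued that the dean announced that John repaired the device without warning.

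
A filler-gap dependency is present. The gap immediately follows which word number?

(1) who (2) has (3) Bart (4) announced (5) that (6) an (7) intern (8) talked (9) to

The displaced element is "who" (word 1).
It is linked across 1 clause boundary (that).
It functions as the object of the preposition "to" of "talked", so the gap sits immediately after word 9 ("to").
Base order: Bart has announced that an intern talked to who.

9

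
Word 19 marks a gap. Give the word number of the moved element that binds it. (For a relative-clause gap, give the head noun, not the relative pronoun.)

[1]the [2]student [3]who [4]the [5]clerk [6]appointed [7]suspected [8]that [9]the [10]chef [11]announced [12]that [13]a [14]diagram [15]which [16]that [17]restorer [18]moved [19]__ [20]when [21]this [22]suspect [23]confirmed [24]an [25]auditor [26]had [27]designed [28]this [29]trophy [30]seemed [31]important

The gap at 19 is the object of "moved", inside a relative clause.
The relative pronoun is "which" (word 15); it is bound by the head noun immediately before it.
Its filler is the head noun "diagram", at word 14.

14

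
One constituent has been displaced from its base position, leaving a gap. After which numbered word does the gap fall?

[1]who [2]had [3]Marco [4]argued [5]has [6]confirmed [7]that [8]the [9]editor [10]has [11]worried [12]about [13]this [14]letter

The displaced element is "who" (word 1).
It is linked across 1 clause boundary (Ø).
It functions as the subject of "confirmed", so the gap sits immediately after word 4 ("argued").
Base order: Marco had argued who has confirmed that the editor has worried about this letter.

4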